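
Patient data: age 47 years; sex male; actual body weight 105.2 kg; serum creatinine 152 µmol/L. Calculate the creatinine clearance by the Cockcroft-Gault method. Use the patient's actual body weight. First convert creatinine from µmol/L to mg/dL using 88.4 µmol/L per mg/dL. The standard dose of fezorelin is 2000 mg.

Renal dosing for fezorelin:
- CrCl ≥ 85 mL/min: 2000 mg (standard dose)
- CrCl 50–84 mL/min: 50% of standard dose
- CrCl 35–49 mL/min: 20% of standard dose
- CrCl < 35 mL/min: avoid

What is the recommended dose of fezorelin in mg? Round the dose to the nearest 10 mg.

1000 mg

SCr = 152 / 88.4 = 1.719 mg/dL
CrCl = (140 − 47) × 105.2 / (72 × 1.719) = 9783.6 / 123.77 ≈ 79.0 mL/min
CrCl ≈ 79 mL/min → bracket 50–84 mL/min.
50% of 2000 mg = 1000 mg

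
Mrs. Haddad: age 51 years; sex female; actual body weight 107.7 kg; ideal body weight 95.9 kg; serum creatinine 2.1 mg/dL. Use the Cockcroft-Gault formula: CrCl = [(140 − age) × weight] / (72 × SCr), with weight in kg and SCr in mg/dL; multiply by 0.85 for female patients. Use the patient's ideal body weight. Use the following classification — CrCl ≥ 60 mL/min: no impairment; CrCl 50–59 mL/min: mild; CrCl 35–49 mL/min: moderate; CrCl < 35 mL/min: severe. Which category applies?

moderate

CrCl = (140 − 51) × 95.9 / (72 × 2.1) × 0.85 = 8535.1 / 151.20 × 0.85 ≈ 48.0 mL/min
48 mL/min falls in the 'moderate' range.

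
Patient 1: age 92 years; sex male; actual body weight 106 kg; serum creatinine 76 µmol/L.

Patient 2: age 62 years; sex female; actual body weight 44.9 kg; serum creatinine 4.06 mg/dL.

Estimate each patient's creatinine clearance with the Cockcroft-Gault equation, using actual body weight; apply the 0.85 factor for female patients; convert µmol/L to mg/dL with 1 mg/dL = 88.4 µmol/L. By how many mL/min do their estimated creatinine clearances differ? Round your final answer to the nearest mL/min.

Patient 1: SCr = 76 / 88.4 = 0.86 mg/dL
Patient 1: CrCl = (140 − 92) × 106 / (72 × 0.86) = 5088.0 / 61.92 ≈ 82.2 mL/min
Patient 2: CrCl = (140 − 62) × 44.9 / (72 × 4.06) × 0.85 = 3502.2 / 292.32 × 0.85 ≈ 10.2 mL/min
|82.2 − 10.2| = 72.0 mL/min

72 mL/min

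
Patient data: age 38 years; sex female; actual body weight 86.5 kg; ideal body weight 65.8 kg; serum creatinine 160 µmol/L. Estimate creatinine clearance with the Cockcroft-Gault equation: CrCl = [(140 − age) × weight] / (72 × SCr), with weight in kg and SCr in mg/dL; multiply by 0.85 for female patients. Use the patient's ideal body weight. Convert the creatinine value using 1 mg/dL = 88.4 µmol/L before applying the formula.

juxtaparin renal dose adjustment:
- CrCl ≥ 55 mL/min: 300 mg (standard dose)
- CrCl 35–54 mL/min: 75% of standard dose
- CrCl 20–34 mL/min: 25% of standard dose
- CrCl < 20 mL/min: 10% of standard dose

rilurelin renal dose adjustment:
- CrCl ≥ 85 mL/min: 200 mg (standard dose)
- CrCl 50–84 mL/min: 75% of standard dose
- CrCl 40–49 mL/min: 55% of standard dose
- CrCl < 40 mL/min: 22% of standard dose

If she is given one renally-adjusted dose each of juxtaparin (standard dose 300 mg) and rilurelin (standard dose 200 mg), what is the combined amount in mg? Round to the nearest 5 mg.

335 mg

SCr = 160 / 88.4 = 1.81 mg/dL
CrCl = (140 − 38) × 65.8 / (72 × 1.81) × 0.85 = 6711.6 / 130.32 × 0.85 ≈ 43.8 mL/min
CrCl ≈ 44 mL/min.
juxtaparin: 35–54 mL/min → 75% of 300 mg = 225 mg.
rilurelin: 40–49 mL/min → 55% of 200 mg = 110 mg.
Total = 225 + 110 = 335 mg.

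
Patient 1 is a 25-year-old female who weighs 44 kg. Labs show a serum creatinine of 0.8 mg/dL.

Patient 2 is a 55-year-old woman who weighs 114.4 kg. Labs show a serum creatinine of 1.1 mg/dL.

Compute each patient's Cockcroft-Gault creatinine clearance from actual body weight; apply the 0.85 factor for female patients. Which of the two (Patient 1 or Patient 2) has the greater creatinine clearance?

Patient 1: CrCl = (140 − 25) × 44 / (72 × 0.8) × 0.85 = 5060.0 / 57.60 × 0.85 ≈ 74.7 mL/min
Patient 2: CrCl = (140 − 55) × 114.4 / (72 × 1.1) × 0.85 = 9724.0 / 79.20 × 0.85 ≈ 104.4 mL/min
74.7 vs 104.4 mL/min → Patient 2 is higher.

Patient 2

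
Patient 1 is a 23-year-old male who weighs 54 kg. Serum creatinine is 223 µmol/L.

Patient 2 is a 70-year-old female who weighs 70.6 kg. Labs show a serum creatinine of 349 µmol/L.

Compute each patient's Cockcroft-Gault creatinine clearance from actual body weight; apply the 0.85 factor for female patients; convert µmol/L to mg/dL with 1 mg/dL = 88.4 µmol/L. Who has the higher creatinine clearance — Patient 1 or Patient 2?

Patient 1

Patient 1: SCr = 223 / 88.4 = 2.523 mg/dL
Patient 1: CrCl = (140 − 23) × 54 / (72 × 2.523) = 6318.0 / 181.66 ≈ 34.8 mL/min
Patient 2: SCr = 349 / 88.4 = 3.948 mg/dL
Patient 2: CrCl = (140 − 70) × 70.6 / (72 × 3.948) × 0.85 = 4942.0 / 284.26 × 0.85 ≈ 14.8 mL/min
34.8 vs 14.8 mL/min → Patient 1 is higher.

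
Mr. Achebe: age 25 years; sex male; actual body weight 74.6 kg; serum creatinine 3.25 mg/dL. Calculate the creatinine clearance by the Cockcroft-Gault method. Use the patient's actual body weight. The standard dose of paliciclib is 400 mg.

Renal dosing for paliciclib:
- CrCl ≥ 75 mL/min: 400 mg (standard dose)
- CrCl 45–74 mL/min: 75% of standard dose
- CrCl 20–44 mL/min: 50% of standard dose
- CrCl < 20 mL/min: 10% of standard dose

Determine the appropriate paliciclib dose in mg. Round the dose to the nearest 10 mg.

200 mg

CrCl = (140 − 25) × 74.6 / (72 × 3.25) = 8579.0 / 234.00 ≈ 36.7 mL/min
CrCl ≈ 37 mL/min → bracket 20–44 mL/min.
50% of 400 mg = 200 mg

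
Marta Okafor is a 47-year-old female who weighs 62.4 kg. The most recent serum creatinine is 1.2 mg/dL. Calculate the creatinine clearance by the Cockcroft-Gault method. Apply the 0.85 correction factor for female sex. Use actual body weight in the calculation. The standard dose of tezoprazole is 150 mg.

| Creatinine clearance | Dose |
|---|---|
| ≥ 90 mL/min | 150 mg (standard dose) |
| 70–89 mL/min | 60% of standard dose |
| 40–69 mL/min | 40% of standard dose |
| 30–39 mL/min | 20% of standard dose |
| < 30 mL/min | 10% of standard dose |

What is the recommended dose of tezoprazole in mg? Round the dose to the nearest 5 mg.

60 mg

CrCl = (140 − 47) × 62.4 / (72 × 1.2) × 0.85 = 5803.2 / 86.40 × 0.85 ≈ 57.1 mL/min
CrCl ≈ 57 mL/min → bracket 40–69 mL/min.
40% of 150 mg = 60 mg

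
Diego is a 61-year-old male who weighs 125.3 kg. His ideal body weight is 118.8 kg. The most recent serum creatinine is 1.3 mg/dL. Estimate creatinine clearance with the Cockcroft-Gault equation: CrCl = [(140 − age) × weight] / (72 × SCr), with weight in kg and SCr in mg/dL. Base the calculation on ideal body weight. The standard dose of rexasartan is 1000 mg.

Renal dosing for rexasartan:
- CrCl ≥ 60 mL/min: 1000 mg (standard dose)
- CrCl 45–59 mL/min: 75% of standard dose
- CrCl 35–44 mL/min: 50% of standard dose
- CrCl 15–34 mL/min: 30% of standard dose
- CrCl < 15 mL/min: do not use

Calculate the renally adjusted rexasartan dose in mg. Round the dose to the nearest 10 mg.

CrCl = (140 − 61) × 118.8 / (72 × 1.3) = 9385.2 / 93.60 ≈ 100.3 mL/min
CrCl ≈ 100 mL/min → bracket ≥ 60 mL/min.
100% of 1000 mg = 1000 mg

1000 mg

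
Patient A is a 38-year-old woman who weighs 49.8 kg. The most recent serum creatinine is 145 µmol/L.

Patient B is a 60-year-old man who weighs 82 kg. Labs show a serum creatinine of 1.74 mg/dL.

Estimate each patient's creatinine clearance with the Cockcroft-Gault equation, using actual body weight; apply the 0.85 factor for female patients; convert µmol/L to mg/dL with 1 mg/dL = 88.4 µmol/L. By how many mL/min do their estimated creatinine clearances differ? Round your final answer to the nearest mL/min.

Patient A: SCr = 145 / 88.4 = 1.64 mg/dL
Patient A: CrCl = (140 − 38) × 49.8 / (72 × 1.64) × 0.85 = 5079.6 / 118.08 × 0.85 ≈ 36.6 mL/min
Patient B: CrCl = (140 − 60) × 82 / (72 × 1.74) = 6560.0 / 125.28 ≈ 52.4 mL/min
|36.6 − 52.4| = 15.8 mL/min

16 mL/min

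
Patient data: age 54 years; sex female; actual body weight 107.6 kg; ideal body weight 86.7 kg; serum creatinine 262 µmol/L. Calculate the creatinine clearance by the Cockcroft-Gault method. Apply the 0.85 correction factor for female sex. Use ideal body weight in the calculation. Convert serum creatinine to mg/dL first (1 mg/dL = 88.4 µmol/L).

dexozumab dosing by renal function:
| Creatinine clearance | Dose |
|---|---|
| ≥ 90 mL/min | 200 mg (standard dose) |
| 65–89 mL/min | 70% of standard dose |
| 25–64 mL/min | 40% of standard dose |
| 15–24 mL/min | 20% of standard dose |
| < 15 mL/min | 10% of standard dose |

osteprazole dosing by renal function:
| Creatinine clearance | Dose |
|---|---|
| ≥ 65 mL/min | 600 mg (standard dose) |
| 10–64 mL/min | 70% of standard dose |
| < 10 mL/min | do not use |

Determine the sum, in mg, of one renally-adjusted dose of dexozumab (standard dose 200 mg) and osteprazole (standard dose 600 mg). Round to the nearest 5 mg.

SCr = 262 / 88.4 = 2.964 mg/dL
CrCl = (140 − 54) × 86.7 / (72 × 2.964) × 0.85 = 7456.2 / 213.41 × 0.85 ≈ 29.7 mL/min
CrCl ≈ 30 mL/min.
dexozumab: 25–64 mL/min → 40% of 200 mg = 80 mg.
osteprazole: 10–64 mL/min → 70% of 600 mg = 420 mg.
Total = 80 + 420 = 500 mg.

500 mg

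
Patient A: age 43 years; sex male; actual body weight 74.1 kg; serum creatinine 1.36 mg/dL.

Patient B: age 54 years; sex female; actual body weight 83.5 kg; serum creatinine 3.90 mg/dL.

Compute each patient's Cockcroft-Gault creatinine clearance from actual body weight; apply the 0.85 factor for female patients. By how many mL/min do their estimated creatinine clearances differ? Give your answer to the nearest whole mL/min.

Patient A: CrCl = (140 − 43) × 74.1 / (72 × 1.36) = 7187.7 / 97.92 ≈ 73.4 mL/min
Patient B: CrCl = (140 − 54) × 83.5 / (72 × 3.9) × 0.85 = 7181.0 / 280.80 × 0.85 ≈ 21.7 mL/min
|73.4 − 21.7| = 51.7 mL/min

52 mL/min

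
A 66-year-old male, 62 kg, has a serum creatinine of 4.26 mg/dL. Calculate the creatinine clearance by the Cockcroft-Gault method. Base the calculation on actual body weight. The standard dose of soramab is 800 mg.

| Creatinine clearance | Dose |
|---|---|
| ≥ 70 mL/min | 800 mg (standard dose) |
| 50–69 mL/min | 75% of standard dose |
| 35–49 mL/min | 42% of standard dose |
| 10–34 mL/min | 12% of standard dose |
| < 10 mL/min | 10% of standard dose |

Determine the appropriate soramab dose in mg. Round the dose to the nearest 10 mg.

CrCl = (140 − 66) × 62 / (72 × 4.26) = 4588.0 / 306.72 ≈ 15.0 mL/min
CrCl ≈ 15 mL/min → bracket 10–34 mL/min.
12% of 800 mg = 96 mg → 100 mg

100 mg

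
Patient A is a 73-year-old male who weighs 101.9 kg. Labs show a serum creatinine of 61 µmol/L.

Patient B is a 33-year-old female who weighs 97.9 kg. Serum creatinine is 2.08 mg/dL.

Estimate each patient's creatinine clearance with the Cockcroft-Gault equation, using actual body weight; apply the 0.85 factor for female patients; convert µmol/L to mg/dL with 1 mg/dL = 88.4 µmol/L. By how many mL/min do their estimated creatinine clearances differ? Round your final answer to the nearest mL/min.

Patient A: SCr = 61 / 88.4 = 0.69 mg/dL
Patient A: CrCl = (140 − 73) × 101.9 / (72 × 0.69) = 6827.3 / 49.68 ≈ 137.4 mL/min
Patient B: CrCl = (140 − 33) × 97.9 / (72 × 2.08) × 0.85 = 10475.3 / 149.76 × 0.85 ≈ 59.5 mL/min
|137.4 − 59.5| = 77.9 mL/min

78 mL/min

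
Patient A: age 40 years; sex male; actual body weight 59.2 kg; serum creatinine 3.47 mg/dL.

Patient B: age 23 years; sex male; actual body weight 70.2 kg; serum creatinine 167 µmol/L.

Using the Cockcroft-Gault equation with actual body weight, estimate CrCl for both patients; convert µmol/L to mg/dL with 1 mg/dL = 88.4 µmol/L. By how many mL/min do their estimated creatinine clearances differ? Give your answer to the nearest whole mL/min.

37 mL/min

Patient A: CrCl = (140 − 40) × 59.2 / (72 × 3.47) = 5920.0 / 249.84 ≈ 23.7 mL/min
Patient B: SCr = 167 / 88.4 = 1.889 mg/dL
Patient B: CrCl = (140 − 23) × 70.2 / (72 × 1.889) = 8213.4 / 136.01 ≈ 60.4 mL/min
|23.7 − 60.4| = 36.7 mL/min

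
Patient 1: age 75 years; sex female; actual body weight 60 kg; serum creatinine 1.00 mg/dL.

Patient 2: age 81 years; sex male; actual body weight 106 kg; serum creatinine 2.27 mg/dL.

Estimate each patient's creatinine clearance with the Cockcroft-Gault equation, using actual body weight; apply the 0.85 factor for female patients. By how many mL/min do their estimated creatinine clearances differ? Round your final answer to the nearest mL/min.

8 mL/min

Patient 1: CrCl = (140 − 75) × 60 / (72 × 1) × 0.85 = 3900.0 / 72.00 × 0.85 ≈ 46.0 mL/min
Patient 2: CrCl = (140 − 81) × 106 / (72 × 2.27) = 6254.0 / 163.44 ≈ 38.3 mL/min
|46.0 − 38.3| = 7.7 mL/min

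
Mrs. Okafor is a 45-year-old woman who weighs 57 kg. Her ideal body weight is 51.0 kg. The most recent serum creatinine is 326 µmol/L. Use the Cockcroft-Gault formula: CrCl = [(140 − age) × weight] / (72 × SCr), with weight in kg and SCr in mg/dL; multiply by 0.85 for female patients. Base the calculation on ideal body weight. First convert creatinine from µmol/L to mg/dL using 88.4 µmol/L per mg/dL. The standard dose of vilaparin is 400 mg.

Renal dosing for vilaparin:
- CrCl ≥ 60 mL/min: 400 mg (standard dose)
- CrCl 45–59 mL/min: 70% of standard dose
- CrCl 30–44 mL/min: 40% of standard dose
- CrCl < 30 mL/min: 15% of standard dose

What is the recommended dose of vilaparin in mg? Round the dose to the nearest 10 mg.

60 mg

SCr = 326 / 88.4 = 3.688 mg/dL
CrCl = (140 − 45) × 51 / (72 × 3.688) × 0.85 = 4845.0 / 265.54 × 0.85 ≈ 15.5 mL/min
CrCl ≈ 16 mL/min → bracket < 30 mL/min.
15% of 400 mg = 60 mg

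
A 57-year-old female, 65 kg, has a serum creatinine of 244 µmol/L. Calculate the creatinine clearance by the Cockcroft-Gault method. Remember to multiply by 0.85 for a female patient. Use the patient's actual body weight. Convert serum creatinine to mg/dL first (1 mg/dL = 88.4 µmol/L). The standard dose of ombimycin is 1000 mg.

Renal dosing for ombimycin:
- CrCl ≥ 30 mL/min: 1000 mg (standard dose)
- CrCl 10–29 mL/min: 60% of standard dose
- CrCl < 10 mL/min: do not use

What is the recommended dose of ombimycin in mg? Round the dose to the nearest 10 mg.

SCr = 244 / 88.4 = 2.76 mg/dL
CrCl = (140 − 57) × 65 / (72 × 2.76) × 0.85 = 5395.0 / 198.72 × 0.85 ≈ 23.1 mL/min
CrCl ≈ 23 mL/min → bracket 10–29 mL/min.
60% of 1000 mg = 600 mg

600 mg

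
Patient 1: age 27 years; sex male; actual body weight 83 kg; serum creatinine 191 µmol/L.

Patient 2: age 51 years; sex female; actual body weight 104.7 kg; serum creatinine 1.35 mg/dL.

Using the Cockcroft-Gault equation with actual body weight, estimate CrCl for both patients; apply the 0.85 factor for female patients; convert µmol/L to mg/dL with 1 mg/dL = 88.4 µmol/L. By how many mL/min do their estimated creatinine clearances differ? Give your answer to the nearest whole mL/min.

21 mL/min

Patient 1: SCr = 191 / 88.4 = 2.161 mg/dL
Patient 1: CrCl = (140 − 27) × 83 / (72 × 2.161) = 9379.0 / 155.59 ≈ 60.3 mL/min
Patient 2: CrCl = (140 − 51) × 104.7 / (72 × 1.35) × 0.85 = 9318.3 / 97.20 × 0.85 ≈ 81.5 mL/min
|60.3 − 81.5| = 21.2 mL/min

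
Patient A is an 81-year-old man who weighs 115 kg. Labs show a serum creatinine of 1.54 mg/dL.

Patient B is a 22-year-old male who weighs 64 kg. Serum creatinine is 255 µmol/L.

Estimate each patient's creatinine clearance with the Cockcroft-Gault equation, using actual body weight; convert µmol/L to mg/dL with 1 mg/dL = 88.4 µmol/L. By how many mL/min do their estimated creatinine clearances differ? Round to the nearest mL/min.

25 mL/min

Patient A: CrCl = (140 − 81) × 115 / (72 × 1.54) = 6785.0 / 110.88 ≈ 61.2 mL/min
Patient B: SCr = 255 / 88.4 = 2.885 mg/dL
Patient B: CrCl = (140 − 22) × 64 / (72 × 2.885) = 7552.0 / 207.72 ≈ 36.4 mL/min
|61.2 − 36.4| = 24.8 mL/min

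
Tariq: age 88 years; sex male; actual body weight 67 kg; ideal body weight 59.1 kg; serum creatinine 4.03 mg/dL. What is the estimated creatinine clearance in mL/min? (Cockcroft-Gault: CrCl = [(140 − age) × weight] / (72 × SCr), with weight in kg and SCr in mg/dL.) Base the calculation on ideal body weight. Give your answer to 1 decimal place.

CrCl = (140 − 88) × 59.1 / (72 × 4.03) = 3073.2 / 290.16 ≈ 10.6 mL/min

10.6 mL/min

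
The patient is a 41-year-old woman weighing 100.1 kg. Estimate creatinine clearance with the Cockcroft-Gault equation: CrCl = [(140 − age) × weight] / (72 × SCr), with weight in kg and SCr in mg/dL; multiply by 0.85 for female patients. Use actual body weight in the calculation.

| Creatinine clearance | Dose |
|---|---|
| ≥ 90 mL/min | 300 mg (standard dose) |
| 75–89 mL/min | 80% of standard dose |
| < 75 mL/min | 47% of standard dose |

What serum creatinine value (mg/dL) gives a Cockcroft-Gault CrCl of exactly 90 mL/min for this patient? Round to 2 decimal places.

Standard dose requires CrCl ≥ 90 mL/min.
Set (140 − 41) × 100.1 × 0.85 / (72 × SCr) = 90
SCr = (140 − 41) × 100.1 × 0.85 / (72 × 90) = 1.300 mg/dL

1.30 mg/dL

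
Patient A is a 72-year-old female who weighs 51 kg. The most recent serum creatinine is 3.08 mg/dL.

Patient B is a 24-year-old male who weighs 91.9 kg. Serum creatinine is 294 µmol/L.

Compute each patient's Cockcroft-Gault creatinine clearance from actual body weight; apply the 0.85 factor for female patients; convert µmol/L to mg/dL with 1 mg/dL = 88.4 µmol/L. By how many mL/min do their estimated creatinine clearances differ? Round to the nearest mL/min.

Patient A: CrCl = (140 − 72) × 51 / (72 × 3.08) × 0.85 = 3468.0 / 221.76 × 0.85 ≈ 13.3 mL/min
Patient B: SCr = 294 / 88.4 = 3.326 mg/dL
Patient B: CrCl = (140 − 24) × 91.9 / (72 × 3.326) = 10660.4 / 239.47 ≈ 44.5 mL/min
|13.3 − 44.5| = 31.2 mL/min

31 mL/min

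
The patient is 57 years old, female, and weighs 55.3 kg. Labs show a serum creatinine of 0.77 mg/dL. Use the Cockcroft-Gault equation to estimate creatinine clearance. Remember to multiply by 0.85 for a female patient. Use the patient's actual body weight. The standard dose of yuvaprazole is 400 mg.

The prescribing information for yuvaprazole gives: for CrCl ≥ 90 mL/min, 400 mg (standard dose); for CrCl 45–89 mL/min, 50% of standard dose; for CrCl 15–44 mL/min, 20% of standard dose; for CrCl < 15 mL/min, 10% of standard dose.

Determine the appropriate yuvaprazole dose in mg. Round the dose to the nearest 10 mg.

CrCl = (140 − 57) × 55.3 / (72 × 0.77) × 0.85 = 4589.9 / 55.44 × 0.85 ≈ 70.4 mL/min
CrCl ≈ 70 mL/min → bracket 45–89 mL/min.
50% of 400 mg = 200 mg

200 mg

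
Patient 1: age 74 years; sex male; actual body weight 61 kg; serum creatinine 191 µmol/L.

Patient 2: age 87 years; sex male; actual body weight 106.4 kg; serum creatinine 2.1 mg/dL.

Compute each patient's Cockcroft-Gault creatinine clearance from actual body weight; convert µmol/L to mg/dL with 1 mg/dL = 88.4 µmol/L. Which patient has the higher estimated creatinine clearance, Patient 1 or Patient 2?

Patient 2

Patient 1: SCr = 191 / 88.4 = 2.161 mg/dL
Patient 1: CrCl = (140 − 74) × 61 / (72 × 2.161) = 4026.0 / 155.59 ≈ 25.9 mL/min
Patient 2: CrCl = (140 − 87) × 106.4 / (72 × 2.1) = 5639.2 / 151.20 ≈ 37.3 mL/min
25.9 vs 37.3 mL/min → Patient 2 is higher.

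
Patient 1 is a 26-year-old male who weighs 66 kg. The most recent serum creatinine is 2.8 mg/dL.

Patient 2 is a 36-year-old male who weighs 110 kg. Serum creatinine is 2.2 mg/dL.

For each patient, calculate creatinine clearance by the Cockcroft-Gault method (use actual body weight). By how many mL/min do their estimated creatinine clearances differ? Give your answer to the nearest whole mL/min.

Patient 1: CrCl = (140 − 26) × 66 / (72 × 2.8) = 7524.0 / 201.60 ≈ 37.3 mL/min
Patient 2: CrCl = (140 − 36) × 110 / (72 × 2.2) = 11440.0 / 158.40 ≈ 72.2 mL/min
|37.3 − 72.2| = 34.9 mL/min

35 mL/min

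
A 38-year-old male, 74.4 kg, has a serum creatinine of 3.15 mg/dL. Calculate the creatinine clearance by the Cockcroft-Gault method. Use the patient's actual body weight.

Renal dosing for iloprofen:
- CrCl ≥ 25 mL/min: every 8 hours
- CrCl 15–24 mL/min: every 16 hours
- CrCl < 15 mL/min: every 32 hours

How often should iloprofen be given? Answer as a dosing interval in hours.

CrCl = (140 − 38) × 74.4 / (72 × 3.15) = 7588.8 / 226.80 ≈ 33.5 mL/min
CrCl ≈ 33 mL/min → bracket ≥ 25 mL/min → every 8 hours.

every 8 hours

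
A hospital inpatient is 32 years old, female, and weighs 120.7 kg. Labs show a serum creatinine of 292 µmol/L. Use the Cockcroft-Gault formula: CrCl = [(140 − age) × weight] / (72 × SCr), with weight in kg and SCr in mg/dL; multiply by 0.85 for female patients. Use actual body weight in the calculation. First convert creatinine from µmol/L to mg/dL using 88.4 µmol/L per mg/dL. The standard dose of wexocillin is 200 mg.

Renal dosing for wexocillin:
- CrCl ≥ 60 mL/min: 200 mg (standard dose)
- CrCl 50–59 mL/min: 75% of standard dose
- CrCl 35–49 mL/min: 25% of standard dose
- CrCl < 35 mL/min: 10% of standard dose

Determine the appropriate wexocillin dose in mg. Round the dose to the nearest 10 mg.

SCr = 292 / 88.4 = 3.303 mg/dL
CrCl = (140 − 32) × 120.7 / (72 × 3.303) × 0.85 = 13035.6 / 237.82 × 0.85 ≈ 46.6 mL/min
CrCl ≈ 47 mL/min → bracket 35–49 mL/min.
25% of 200 mg = 50 mg

50 mg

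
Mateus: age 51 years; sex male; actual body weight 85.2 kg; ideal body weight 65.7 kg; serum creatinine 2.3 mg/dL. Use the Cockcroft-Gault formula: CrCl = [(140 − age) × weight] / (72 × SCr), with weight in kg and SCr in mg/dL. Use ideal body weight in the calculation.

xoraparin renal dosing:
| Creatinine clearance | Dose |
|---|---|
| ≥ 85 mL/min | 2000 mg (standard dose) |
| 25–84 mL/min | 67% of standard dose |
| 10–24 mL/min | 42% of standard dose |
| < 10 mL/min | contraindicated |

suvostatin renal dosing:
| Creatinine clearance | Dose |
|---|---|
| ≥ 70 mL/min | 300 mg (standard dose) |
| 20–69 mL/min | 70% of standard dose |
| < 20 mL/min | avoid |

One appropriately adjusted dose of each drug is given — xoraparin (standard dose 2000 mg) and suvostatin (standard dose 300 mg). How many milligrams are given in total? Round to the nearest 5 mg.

1550 mg

CrCl = (140 − 51) × 65.7 / (72 × 2.3) = 5847.3 / 165.60 ≈ 35.3 mL/min
CrCl ≈ 35 mL/min.
xoraparin: 25–84 mL/min → 67% of 2000 mg = 1340 mg.
suvostatin: 20–69 mL/min → 70% of 300 mg = 210 mg.
Total = 1340 + 210 = 1550 mg.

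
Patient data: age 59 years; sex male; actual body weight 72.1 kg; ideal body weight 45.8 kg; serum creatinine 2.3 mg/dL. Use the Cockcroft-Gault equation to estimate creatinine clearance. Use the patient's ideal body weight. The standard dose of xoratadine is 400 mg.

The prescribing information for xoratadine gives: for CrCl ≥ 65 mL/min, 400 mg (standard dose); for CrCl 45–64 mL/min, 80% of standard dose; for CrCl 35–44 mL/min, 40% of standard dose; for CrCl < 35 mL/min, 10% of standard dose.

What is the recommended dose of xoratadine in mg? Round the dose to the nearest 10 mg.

40 mg

CrCl = (140 − 59) × 45.8 / (72 × 2.3) = 3709.8 / 165.60 ≈ 22.4 mL/min
CrCl ≈ 22 mL/min → bracket < 35 mL/min.
10% of 400 mg = 40 mg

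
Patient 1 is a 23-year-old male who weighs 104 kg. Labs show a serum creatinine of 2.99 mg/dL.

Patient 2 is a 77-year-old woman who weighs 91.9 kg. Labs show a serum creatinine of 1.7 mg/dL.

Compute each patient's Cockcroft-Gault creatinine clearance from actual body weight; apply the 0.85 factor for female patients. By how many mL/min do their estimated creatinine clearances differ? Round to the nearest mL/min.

Patient 1: CrCl = (140 − 23) × 104 / (72 × 2.99) = 12168.0 / 215.28 ≈ 56.5 mL/min
Patient 2: CrCl = (140 − 77) × 91.9 / (72 × 1.7) × 0.85 = 5789.7 / 122.40 × 0.85 ≈ 40.2 mL/min
|56.5 − 40.2| = 16.3 mL/min

16 mL/min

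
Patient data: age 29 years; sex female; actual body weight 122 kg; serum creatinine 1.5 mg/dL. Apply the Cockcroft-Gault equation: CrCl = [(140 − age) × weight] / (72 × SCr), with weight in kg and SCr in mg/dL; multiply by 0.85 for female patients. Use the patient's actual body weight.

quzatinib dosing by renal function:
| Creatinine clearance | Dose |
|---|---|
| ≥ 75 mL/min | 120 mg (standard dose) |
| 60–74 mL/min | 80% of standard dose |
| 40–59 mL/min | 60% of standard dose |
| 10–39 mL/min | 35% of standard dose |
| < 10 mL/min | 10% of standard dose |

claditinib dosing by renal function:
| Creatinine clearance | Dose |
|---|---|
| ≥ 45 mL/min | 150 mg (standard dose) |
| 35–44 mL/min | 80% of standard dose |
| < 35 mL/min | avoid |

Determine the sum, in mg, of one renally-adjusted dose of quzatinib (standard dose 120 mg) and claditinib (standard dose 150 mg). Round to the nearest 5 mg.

CrCl = (140 − 29) × 122 / (72 × 1.5) × 0.85 = 13542.0 / 108.00 × 0.85 ≈ 106.6 mL/min
CrCl ≈ 107 mL/min.
quzatinib: ≥ 75 mL/min → 100% of 120 mg = 120 mg.
claditinib: ≥ 45 mL/min → 100% of 150 mg = 150 mg.
Total = 120 + 150 = 270 mg.

270 mg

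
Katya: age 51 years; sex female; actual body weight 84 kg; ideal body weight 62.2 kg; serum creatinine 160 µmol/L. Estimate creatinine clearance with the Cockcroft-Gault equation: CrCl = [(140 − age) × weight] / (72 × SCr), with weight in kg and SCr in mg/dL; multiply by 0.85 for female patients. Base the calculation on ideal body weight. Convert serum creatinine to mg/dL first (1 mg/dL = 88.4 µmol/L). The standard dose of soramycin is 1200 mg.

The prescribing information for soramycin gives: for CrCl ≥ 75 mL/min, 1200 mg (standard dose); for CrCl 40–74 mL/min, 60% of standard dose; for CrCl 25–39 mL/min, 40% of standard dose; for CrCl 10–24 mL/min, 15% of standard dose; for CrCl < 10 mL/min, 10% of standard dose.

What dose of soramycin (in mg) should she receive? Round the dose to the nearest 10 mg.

SCr = 160 / 88.4 = 1.81 mg/dL
CrCl = (140 − 51) × 62.2 / (72 × 1.81) × 0.85 = 5535.8 / 130.32 × 0.85 ≈ 36.1 mL/min
CrCl ≈ 36 mL/min → bracket 25–39 mL/min.
40% of 1200 mg = 480 mg

480 mg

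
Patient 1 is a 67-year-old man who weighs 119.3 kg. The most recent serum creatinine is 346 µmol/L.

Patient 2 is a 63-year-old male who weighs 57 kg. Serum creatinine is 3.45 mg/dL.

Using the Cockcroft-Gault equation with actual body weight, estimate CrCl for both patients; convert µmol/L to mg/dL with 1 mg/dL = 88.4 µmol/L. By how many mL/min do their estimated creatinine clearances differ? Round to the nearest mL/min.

13 mL/min

Patient 1: SCr = 346 / 88.4 = 3.914 mg/dL
Patient 1: CrCl = (140 − 67) × 119.3 / (72 × 3.914) = 8708.9 / 281.81 ≈ 30.9 mL/min
Patient 2: CrCl = (140 − 63) × 57 / (72 × 3.45) = 4389.0 / 248.40 ≈ 17.7 mL/min
|30.9 − 17.7| = 13.2 mL/min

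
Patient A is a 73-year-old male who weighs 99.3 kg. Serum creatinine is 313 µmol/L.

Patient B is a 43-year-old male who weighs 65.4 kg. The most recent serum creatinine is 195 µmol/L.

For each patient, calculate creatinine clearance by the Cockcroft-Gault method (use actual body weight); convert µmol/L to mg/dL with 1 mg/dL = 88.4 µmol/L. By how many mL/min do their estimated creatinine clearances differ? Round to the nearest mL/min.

Patient A: SCr = 313 / 88.4 = 3.541 mg/dL
Patient A: CrCl = (140 − 73) × 99.3 / (72 × 3.541) = 6653.1 / 254.95 ≈ 26.1 mL/min
Patient B: SCr = 195 / 88.4 = 2.206 mg/dL
Patient B: CrCl = (140 − 43) × 65.4 / (72 × 2.206) = 6343.8 / 158.83 ≈ 39.9 mL/min
|26.1 − 39.9| = 13.8 mL/min

14 mL/min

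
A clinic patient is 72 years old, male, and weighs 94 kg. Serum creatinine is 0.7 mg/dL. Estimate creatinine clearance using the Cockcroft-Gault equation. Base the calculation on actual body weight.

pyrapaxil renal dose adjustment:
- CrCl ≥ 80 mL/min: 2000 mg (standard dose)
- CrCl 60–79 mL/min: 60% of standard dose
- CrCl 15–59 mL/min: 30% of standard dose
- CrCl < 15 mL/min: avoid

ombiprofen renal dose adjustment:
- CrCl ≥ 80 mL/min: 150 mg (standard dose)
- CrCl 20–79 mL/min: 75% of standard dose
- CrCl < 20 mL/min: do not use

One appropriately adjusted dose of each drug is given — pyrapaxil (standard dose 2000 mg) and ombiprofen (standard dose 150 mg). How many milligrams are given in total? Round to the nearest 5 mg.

2150 mg

CrCl = (140 − 72) × 94 / (72 × 0.7) = 6392.0 / 50.40 ≈ 126.8 mL/min
CrCl ≈ 127 mL/min.
pyrapaxil: ≥ 80 mL/min → 100% of 2000 mg = 2000 mg.
ombiprofen: ≥ 80 mL/min → 100% of 150 mg = 150 mg.
Total = 2000 + 150 = 2150 mg.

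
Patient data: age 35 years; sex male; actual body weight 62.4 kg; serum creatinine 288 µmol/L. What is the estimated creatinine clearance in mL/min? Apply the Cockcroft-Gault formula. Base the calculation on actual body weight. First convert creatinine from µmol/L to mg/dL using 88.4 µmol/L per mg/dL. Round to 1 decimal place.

27.9 mL/min

SCr = 288 / 88.4 = 3.258 mg/dL
CrCl = (140 − 35) × 62.4 / (72 × 3.258) = 6552.0 / 234.58 ≈ 27.9 mL/min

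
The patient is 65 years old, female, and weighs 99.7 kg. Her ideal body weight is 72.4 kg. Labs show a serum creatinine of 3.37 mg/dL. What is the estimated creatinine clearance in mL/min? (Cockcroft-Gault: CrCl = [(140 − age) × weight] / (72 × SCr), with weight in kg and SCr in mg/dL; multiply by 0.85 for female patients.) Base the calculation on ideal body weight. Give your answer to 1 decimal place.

CrCl = (140 − 65) × 72.4 / (72 × 3.37) × 0.85 = 5430.0 / 242.64 × 0.85 ≈ 19.0 mL/min

19.0 mL/min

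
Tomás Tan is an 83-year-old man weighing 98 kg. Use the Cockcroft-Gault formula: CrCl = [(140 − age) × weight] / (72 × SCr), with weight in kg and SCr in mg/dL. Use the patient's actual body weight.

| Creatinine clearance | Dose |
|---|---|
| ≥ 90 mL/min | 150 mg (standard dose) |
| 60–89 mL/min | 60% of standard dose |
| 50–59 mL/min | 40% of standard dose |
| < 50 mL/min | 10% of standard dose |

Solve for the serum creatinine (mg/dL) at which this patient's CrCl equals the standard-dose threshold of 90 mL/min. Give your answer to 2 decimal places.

0.86 mg/dL

Standard dose requires CrCl ≥ 90 mL/min.
Set (140 − 83) × 98 / (72 × SCr) = 90
SCr = (140 − 83) × 98 / (72 × 90) = 0.862 mg/dL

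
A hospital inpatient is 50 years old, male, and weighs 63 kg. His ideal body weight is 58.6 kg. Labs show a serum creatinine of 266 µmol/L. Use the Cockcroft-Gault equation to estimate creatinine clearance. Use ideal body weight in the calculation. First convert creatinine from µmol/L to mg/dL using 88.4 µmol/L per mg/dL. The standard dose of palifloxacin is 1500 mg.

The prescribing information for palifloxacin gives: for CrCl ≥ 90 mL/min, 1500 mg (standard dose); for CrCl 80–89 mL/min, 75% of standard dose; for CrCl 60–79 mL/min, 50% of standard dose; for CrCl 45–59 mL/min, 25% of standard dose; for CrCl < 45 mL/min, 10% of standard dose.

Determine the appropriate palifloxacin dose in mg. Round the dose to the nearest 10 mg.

SCr = 266 / 88.4 = 3.009 mg/dL
CrCl = (140 − 50) × 58.6 / (72 × 3.009) = 5274.0 / 216.65 ≈ 24.3 mL/min
CrCl ≈ 24 mL/min → bracket < 45 mL/min.
10% of 1500 mg = 150 mg

150 mg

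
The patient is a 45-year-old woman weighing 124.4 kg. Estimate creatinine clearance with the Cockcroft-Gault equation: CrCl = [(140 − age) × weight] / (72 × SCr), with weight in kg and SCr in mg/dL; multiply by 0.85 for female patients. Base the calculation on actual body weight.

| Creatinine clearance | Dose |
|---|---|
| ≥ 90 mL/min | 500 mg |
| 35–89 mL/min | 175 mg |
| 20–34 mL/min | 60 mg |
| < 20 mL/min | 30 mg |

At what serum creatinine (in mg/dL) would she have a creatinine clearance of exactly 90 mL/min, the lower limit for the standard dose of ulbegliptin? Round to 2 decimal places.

Standard dose requires CrCl ≥ 90 mL/min.
Set (140 − 45) × 124.4 × 0.85 / (72 × SCr) = 90
SCr = (140 − 45) × 124.4 × 0.85 / (72 × 90) = 1.550 mg/dL

1.55 mg/dL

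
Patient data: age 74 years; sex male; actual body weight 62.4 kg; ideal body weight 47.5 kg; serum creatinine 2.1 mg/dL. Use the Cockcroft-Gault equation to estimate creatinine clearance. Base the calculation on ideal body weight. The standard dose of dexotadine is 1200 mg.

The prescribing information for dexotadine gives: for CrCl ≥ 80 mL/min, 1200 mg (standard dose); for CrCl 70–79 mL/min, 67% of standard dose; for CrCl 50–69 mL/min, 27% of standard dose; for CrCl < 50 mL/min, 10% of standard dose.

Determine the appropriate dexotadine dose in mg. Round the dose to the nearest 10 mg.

120 mg

CrCl = (140 − 74) × 47.5 / (72 × 2.1) = 3135.0 / 151.20 ≈ 20.7 mL/min
CrCl ≈ 21 mL/min → bracket < 50 mL/min.
10% of 1200 mg = 120 mg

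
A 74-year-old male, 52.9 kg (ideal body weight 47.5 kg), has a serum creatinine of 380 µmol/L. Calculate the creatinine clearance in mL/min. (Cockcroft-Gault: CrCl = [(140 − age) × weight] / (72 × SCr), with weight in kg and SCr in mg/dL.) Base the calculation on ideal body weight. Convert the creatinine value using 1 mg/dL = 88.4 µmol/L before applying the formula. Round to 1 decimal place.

SCr = 380 / 88.4 = 4.299 mg/dL
CrCl = (140 − 74) × 47.5 / (72 × 4.299) = 3135.0 / 309.53 ≈ 10.1 mL/min

10.1 mL/min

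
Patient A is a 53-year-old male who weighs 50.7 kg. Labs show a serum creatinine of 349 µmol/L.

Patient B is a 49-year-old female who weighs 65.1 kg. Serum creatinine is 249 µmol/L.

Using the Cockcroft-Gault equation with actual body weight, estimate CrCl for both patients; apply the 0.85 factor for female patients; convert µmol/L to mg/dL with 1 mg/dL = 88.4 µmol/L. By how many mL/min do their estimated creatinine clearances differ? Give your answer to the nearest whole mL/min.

9 mL/min

Patient A: SCr = 349 / 88.4 = 3.948 mg/dL
Patient A: CrCl = (140 − 53) × 50.7 / (72 × 3.948) = 4410.9 / 284.26 ≈ 15.5 mL/min
Patient B: SCr = 249 / 88.4 = 2.817 mg/dL
Patient B: CrCl = (140 − 49) × 65.1 / (72 × 2.817) × 0.85 = 5924.1 / 202.82 × 0.85 ≈ 24.8 mL/min
|15.5 − 24.8| = 9.3 mL/min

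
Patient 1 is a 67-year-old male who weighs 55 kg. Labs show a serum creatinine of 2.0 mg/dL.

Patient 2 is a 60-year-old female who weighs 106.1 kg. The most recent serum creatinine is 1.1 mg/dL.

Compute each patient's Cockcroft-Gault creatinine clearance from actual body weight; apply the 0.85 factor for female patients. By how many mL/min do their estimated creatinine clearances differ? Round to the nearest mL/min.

63 mL/min

Patient 1: CrCl = (140 − 67) × 55 / (72 × 2) = 4015.0 / 144.00 ≈ 27.9 mL/min
Patient 2: CrCl = (140 − 60) × 106.1 / (72 × 1.1) × 0.85 = 8488.0 / 79.20 × 0.85 ≈ 91.1 mL/min
|27.9 − 91.1| = 63.2 mL/min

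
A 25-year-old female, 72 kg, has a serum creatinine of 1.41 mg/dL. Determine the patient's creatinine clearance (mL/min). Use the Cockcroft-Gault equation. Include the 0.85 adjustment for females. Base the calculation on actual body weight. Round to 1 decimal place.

69.3 mL/min

CrCl = (140 − 25) × 72 / (72 × 1.41) × 0.85 = 8280.0 / 101.52 × 0.85 ≈ 69.3 mL/min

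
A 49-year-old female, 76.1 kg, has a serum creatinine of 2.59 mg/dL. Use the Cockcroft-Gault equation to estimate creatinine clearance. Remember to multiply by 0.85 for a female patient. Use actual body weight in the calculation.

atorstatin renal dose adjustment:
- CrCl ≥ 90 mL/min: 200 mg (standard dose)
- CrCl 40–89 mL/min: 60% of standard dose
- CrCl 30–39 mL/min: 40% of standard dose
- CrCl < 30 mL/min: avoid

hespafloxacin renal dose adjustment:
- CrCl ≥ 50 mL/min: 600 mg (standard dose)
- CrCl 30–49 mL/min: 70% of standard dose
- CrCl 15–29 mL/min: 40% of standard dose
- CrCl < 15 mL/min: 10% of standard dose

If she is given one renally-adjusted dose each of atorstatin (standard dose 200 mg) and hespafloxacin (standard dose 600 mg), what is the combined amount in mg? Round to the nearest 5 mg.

CrCl = (140 − 49) × 76.1 / (72 × 2.59) × 0.85 = 6925.1 / 186.48 × 0.85 ≈ 31.6 mL/min
CrCl ≈ 32 mL/min.
atorstatin: 30–39 mL/min → 40% of 200 mg = 80 mg.
hespafloxacin: 30–49 mL/min → 70% of 600 mg = 420 mg.
Total = 80 + 420 = 500 mg.

500 mg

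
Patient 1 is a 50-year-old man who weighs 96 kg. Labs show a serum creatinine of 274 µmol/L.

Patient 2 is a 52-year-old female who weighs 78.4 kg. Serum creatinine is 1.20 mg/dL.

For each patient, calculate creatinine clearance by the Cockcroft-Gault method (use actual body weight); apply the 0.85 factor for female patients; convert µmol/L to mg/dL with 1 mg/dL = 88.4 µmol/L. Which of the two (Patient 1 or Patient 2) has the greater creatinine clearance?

Patient 2

Patient 1: SCr = 274 / 88.4 = 3.1 mg/dL
Patient 1: CrCl = (140 − 50) × 96 / (72 × 3.1) = 8640.0 / 223.20 ≈ 38.7 mL/min
Patient 2: CrCl = (140 − 52) × 78.4 / (72 × 1.2) × 0.85 = 6899.2 / 86.40 × 0.85 ≈ 67.9 mL/min
38.7 vs 67.9 mL/min → Patient 2 is higher.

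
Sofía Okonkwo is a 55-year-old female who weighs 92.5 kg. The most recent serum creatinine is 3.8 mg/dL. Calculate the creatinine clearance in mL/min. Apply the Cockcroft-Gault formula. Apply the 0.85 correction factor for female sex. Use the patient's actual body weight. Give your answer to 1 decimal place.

CrCl = (140 − 55) × 92.5 / (72 × 3.8) × 0.85 = 7862.5 / 273.60 × 0.85 ≈ 24.4 mL/min

24.4 mL/min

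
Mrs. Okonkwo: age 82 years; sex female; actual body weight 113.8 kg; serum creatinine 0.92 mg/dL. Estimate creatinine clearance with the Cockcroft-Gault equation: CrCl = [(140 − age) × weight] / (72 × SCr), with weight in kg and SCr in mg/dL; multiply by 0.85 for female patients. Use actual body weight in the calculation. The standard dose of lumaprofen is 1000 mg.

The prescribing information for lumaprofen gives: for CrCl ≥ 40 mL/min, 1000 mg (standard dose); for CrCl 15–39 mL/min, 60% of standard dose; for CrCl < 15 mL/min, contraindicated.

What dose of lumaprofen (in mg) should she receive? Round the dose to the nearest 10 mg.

CrCl = (140 − 82) × 113.8 / (72 × 0.92) × 0.85 = 6600.4 / 66.24 × 0.85 ≈ 84.7 mL/min
CrCl ≈ 85 mL/min → bracket ≥ 40 mL/min.
100% of 1000 mg = 1000 mg

1000 mg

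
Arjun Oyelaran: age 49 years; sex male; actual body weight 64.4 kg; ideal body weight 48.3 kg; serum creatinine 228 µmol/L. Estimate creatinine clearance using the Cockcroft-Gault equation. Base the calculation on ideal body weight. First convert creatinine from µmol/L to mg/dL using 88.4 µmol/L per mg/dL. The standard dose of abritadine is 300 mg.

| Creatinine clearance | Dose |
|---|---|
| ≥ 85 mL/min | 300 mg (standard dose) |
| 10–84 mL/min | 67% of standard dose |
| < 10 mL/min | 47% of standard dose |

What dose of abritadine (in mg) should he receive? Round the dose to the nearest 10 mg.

200 mg

SCr = 228 / 88.4 = 2.579 mg/dL
CrCl = (140 − 49) × 48.3 / (72 × 2.579) = 4395.3 / 185.69 ≈ 23.7 mL/min
CrCl ≈ 24 mL/min → bracket 10–84 mL/min.
67% of 300 mg = 201 mg → 200 mg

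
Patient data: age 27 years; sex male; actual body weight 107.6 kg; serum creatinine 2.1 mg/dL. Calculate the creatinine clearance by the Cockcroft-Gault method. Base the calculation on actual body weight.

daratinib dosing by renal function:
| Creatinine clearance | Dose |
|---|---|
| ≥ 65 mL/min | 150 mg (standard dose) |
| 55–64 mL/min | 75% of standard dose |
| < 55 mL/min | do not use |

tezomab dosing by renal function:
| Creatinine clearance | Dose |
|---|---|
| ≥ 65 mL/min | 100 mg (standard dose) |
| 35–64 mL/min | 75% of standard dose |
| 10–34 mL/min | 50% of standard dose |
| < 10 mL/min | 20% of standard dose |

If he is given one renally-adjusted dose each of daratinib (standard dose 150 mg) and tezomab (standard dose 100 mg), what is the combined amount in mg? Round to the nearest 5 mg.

250 mg

CrCl = (140 − 27) × 107.6 / (72 × 2.1) = 12158.8 / 151.20 ≈ 80.4 mL/min
CrCl ≈ 80 mL/min.
daratinib: ≥ 65 mL/min → 100% of 150 mg = 150 mg.
tezomab: ≥ 65 mL/min → 100% of 100 mg = 100 mg.
Total = 150 + 100 = 250 mg.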